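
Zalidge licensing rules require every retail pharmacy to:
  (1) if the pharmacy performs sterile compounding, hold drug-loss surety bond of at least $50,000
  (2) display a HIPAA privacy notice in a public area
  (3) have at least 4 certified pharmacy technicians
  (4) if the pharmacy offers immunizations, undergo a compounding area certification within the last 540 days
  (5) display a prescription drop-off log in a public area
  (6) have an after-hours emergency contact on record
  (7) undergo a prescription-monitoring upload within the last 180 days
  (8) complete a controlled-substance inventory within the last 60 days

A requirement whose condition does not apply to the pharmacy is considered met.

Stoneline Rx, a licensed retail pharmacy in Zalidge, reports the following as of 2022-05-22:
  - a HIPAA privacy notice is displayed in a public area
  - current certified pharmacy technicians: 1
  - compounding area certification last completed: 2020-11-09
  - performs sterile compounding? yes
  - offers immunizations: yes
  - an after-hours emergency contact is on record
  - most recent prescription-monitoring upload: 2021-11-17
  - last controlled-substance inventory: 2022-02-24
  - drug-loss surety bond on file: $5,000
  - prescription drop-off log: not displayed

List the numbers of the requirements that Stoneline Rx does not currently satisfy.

1. condition 'performs sterile compounding' holds; drug-loss surety bond $5,000 < $50,000 → not met
2. HIPAA privacy notice present → met
3. certified pharmacy technicians 1 < 4 → not met
4. condition 'offers immunizations' holds; compounding area certification 559 days ago vs limit 540 → not met
5. prescription drop-off log absent → not met
6. after-hours emergency contact present → met
7. prescription-monitoring upload 186 days ago vs limit 180 → not met
8. controlled-substance inventory 87 days ago vs limit 60 → not met
Not met: 1, 3, 4, 5, 7, 8

1, 3, 4, 5, 7, 8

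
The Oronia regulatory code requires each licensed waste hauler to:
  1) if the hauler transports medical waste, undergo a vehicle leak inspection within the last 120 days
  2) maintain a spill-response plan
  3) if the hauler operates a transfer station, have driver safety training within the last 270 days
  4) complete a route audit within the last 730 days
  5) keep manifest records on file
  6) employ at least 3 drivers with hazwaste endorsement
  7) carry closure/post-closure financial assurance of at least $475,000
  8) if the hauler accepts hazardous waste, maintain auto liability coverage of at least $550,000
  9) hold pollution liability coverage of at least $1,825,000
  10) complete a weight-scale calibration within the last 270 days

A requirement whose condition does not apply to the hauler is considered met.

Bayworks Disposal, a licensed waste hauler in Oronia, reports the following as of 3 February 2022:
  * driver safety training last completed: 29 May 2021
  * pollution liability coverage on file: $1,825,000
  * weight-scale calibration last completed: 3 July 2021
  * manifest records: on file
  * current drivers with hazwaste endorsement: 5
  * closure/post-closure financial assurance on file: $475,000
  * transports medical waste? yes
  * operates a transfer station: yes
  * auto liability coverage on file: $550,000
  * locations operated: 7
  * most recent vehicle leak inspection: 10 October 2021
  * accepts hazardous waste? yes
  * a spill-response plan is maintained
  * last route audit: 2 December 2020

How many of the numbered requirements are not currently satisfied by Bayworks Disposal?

0

1. condition 'transports medical waste' holds; vehicle leak inspection 116 days ago vs limit 120 → met
2. spill-response plan present → met
3. condition 'operates a transfer station' holds; driver safety training 250 days ago vs limit 270 → met
4. route audit 428 days ago vs limit 730 → met
5. manifest records present → met
6. drivers with hazwaste endorsement 5 ≥ 3 → met
7. closure/post-closure financial assurance $475,000 ≥ $475,000 → met
8. condition 'accepts hazardous waste' holds; auto liability coverage $550,000 ≥ $550,000 → met
9. pollution liability coverage $1,825,000 ≥ $1,825,000 → met
10. weight-scale calibration 215 days ago vs limit 270 → met
Not met: 0 of 10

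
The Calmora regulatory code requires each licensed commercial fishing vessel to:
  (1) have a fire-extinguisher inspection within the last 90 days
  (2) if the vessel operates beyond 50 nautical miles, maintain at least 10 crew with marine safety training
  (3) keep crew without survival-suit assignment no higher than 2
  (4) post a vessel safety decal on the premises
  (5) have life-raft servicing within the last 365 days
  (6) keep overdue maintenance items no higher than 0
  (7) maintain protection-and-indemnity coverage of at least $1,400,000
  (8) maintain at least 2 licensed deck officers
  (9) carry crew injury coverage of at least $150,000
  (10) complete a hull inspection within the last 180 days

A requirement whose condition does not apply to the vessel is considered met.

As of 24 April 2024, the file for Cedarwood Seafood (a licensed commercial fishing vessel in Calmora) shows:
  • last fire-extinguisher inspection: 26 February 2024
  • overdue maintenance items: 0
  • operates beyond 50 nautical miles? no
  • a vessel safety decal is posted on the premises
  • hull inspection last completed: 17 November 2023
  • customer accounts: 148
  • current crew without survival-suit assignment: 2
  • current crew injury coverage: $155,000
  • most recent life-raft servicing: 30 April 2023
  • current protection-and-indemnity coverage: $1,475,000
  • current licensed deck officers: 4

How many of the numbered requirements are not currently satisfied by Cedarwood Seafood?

0

1. fire-extinguisher inspection 58 days ago vs limit 90 → met
2. condition 'operates beyond 50 nautical miles' does not hold → requirement n/a → met
3. crew without survival-suit assignment 2 ≤ 2 → met
4. vessel safety decal present → met
5. life-raft servicing 360 days ago vs limit 365 → met
6. overdue maintenance items 0 ≤ 0 → met
7. protection-and-indemnity coverage $1,475,000 ≥ $1,400,000 → met
8. licensed deck officers 4 ≥ 2 → met
9. crew injury coverage $155,000 ≥ $150,000 → met
10. hull inspection 159 days ago vs limit 180 → met
Not met: 0 of 10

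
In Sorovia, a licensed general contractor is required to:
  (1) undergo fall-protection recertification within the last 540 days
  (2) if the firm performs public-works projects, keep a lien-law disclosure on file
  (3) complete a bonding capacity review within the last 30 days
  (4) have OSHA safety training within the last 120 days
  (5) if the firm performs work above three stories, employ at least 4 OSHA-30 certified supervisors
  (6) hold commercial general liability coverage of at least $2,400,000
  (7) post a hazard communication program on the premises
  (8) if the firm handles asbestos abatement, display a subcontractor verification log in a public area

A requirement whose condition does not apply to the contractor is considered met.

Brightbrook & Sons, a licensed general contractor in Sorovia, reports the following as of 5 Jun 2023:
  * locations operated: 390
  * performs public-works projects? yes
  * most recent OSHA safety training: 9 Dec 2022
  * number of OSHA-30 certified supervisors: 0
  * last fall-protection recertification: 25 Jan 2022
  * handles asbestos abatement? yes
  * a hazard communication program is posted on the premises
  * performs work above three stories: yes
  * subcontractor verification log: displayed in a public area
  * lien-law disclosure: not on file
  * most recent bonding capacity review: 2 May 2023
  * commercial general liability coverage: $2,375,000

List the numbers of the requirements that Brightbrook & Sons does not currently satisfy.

2, 3, 4, 5, 6

1. fall-protection recertification 496 days ago vs limit 540 → met
2. condition 'performs public-works projects' holds; lien-law disclosure absent → not met
3. bonding capacity review 34 days ago vs limit 30 → not met
4. OSHA safety training 178 days ago vs limit 120 → not met
5. condition 'performs work above three stories' holds; OSHA-30 certified supervisors 0 < 4 → not met
6. commercial general liability coverage $2,375,000 < $2,400,000 → not met
7. hazard communication program present → met
8. condition 'handles asbestos abatement' holds; subcontractor verification log present → met
Not met: 2, 3, 4, 5, 6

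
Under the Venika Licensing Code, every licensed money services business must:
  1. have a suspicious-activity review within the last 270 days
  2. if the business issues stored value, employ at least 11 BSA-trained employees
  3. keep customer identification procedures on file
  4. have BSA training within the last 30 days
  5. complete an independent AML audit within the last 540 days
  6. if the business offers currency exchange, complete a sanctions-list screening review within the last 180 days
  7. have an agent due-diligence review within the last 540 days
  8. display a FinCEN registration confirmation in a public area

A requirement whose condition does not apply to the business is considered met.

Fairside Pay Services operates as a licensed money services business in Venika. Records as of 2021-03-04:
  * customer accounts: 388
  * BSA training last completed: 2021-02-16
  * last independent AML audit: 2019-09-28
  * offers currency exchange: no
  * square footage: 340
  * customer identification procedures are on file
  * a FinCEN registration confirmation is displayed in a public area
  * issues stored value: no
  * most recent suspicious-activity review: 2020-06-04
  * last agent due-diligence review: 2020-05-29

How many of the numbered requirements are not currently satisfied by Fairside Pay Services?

1. suspicious-activity review 273 days ago vs limit 270 → not met
2. condition 'issues stored value' does not hold → requirement n/a → met
3. customer identification procedures present → met
4. BSA training 16 days ago vs limit 30 → met
5. independent AML audit 523 days ago vs limit 540 → met
6. condition 'offers currency exchange' does not hold → requirement n/a → met
7. agent due-diligence review 279 days ago vs limit 540 → met
8. FinCEN registration confirmation present → met
Not met: 1 of 8

1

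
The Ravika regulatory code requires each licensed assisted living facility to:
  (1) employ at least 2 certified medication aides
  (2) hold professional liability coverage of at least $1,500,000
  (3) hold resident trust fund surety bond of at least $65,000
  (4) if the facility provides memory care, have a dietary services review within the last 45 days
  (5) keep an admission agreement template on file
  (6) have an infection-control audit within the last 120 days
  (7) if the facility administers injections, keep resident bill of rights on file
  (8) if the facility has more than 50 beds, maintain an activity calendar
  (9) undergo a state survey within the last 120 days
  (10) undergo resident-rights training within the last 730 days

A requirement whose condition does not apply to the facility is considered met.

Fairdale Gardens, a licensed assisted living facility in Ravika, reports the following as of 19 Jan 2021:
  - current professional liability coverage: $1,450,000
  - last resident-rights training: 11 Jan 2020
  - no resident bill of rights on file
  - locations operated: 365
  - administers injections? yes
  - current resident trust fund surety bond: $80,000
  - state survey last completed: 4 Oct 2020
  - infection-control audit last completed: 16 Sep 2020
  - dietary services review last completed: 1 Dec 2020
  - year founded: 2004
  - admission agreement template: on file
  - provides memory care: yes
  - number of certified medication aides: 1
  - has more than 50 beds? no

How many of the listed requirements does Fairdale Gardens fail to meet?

5

1. certified medication aides 1 < 2 → not met
2. professional liability coverage $1,450,000 < $1,500,000 → not met
3. resident trust fund surety bond $80,000 ≥ $65,000 → met
4. condition 'provides memory care' holds; dietary services review 49 days ago vs limit 45 → not met
5. admission agreement template present → met
6. infection-control audit 125 days ago vs limit 120 → not met
7. condition 'administers injections' holds; resident bill of rights absent → not met
8. condition 'has more than 50 beds' does not hold → requirement n/a → met
9. state survey 107 days ago vs limit 120 → met
10. resident-rights training 374 days ago vs limit 730 → met
Not met: 5 of 10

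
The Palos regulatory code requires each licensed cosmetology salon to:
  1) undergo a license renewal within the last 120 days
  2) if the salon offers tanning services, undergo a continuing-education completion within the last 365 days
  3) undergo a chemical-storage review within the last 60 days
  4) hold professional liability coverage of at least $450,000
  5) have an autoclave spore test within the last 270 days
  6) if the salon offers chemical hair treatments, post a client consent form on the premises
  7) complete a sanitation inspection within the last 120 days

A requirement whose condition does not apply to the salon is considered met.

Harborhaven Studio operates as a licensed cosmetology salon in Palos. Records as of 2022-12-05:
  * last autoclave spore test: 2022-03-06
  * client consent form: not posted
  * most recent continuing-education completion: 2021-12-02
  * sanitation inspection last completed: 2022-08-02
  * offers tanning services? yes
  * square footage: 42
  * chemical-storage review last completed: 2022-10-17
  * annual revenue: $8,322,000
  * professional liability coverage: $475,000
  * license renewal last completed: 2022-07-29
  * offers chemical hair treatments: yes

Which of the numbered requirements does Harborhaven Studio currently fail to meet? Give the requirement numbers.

1. license renewal 129 days ago vs limit 120 → not met
2. condition 'offers tanning services' holds; continuing-education completion 368 days ago vs limit 365 → not met
3. chemical-storage review 49 days ago vs limit 60 → met
4. professional liability coverage $475,000 ≥ $450,000 → met
5. autoclave spore test 274 days ago vs limit 270 → not met
6. condition 'offers chemical hair treatments' holds; client consent form absent → not met
7. sanitation inspection 125 days ago vs limit 120 → not met
Not met: 1, 2, 5, 6, 7

1, 2, 5, 6, 7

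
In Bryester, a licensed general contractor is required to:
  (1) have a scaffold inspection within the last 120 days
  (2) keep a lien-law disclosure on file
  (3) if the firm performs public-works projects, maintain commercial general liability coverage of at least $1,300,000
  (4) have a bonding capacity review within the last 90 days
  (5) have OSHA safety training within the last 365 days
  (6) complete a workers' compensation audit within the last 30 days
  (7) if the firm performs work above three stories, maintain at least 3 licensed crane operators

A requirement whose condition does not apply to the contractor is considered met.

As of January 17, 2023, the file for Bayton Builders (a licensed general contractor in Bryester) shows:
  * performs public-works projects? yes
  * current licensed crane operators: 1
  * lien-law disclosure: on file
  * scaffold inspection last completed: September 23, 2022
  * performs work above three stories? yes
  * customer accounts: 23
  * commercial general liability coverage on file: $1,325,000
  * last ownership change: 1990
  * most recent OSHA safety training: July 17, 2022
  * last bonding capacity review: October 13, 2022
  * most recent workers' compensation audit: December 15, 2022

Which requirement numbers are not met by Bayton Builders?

1. scaffold inspection 116 days ago vs limit 120 → met
2. lien-law disclosure present → met
3. condition 'performs public-works projects' holds; commercial general liability coverage $1,325,000 ≥ $1,300,000 → met
4. bonding capacity review 96 days ago vs limit 90 → not met
5. OSHA safety training 184 days ago vs limit 365 → met
6. workers' compensation audit 33 days ago vs limit 30 → not met
7. condition 'performs work above three stories' holds; licensed crane operators 1 < 3 → not met
Not met: 4, 6, 7

4, 6, 7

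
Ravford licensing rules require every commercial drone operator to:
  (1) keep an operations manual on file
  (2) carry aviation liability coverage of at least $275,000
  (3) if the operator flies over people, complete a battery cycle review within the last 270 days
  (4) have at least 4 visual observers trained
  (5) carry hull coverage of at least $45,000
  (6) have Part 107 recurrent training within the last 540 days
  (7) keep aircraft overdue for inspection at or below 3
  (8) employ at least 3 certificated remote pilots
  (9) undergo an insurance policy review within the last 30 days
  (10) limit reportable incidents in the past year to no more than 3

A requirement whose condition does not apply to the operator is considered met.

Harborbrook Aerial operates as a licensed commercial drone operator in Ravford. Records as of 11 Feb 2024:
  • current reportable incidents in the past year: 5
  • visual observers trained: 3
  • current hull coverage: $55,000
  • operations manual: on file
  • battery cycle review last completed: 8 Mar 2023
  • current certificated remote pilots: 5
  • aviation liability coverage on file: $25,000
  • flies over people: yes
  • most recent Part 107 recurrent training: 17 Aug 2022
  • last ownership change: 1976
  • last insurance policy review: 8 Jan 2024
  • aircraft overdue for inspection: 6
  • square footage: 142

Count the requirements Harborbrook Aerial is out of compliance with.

1. operations manual present → met
2. aviation liability coverage $25,000 < $275,000 → not met
3. condition 'flies over people' holds; battery cycle review 340 days ago vs limit 270 → not met
4. visual observers trained 3 < 4 → not met
5. hull coverage $55,000 ≥ $45,000 → met
6. Part 107 recurrent training 543 days ago vs limit 540 → not met
7. aircraft overdue for inspection 6 > 3 → not met
8. certificated remote pilots 5 ≥ 3 → met
9. insurance policy review 34 days ago vs limit 30 → not met
10. reportable incidents in the past year 5 > 3 → not met
Not met: 7 of 10

7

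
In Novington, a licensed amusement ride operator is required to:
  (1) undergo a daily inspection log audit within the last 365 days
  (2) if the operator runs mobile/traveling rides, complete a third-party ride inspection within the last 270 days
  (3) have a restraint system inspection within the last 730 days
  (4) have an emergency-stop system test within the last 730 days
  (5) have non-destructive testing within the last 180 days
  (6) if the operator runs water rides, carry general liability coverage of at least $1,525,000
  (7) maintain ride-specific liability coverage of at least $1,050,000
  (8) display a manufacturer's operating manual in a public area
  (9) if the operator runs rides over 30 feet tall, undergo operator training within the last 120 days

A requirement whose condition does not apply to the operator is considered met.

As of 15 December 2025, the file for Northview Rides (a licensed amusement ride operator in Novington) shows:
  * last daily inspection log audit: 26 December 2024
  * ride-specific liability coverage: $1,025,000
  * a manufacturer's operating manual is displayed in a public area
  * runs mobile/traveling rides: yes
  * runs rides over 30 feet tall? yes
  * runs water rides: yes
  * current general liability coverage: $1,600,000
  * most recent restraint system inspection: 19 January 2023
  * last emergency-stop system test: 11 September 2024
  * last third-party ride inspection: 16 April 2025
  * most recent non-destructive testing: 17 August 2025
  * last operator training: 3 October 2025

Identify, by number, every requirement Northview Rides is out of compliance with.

3, 7

1. daily inspection log audit 354 days ago vs limit 365 → met
2. condition 'runs mobile/traveling rides' holds; third-party ride inspection 243 days ago vs limit 270 → met
3. restraint system inspection 1061 days ago vs limit 730 → not met
4. emergency-stop system test 460 days ago vs limit 730 → met
5. non-destructive testing 120 days ago vs limit 180 → met
6. condition 'runs water rides' holds; general liability coverage $1,600,000 ≥ $1,525,000 → met
7. ride-specific liability coverage $1,025,000 < $1,050,000 → not met
8. manufacturer's operating manual present → met
9. condition 'runs rides over 30 feet tall' holds; operator training 73 days ago vs limit 120 → met
Not met: 3, 7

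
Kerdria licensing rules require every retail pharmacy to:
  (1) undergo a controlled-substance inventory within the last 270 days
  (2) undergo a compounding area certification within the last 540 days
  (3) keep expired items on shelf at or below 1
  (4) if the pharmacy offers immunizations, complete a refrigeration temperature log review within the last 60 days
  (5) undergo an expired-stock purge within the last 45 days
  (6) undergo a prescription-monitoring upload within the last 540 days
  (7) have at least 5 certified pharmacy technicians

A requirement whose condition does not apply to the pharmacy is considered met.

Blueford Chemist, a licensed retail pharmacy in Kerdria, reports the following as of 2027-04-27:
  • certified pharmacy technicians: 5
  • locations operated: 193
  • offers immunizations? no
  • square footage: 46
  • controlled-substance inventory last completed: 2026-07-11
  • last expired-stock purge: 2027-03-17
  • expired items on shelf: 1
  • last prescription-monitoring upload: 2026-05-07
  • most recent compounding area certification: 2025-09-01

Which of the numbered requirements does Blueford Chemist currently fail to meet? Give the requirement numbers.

1, 2

1. controlled-substance inventory 290 days ago vs limit 270 → not met
2. compounding area certification 603 days ago vs limit 540 → not met
3. expired items on shelf 1 ≤ 1 → met
4. condition 'offers immunizations' does not hold → requirement n/a → met
5. expired-stock purge 41 days ago vs limit 45 → met
6. prescription-monitoring upload 355 days ago vs limit 540 → met
7. certified pharmacy technicians 5 ≥ 5 → met
Not met: 1, 2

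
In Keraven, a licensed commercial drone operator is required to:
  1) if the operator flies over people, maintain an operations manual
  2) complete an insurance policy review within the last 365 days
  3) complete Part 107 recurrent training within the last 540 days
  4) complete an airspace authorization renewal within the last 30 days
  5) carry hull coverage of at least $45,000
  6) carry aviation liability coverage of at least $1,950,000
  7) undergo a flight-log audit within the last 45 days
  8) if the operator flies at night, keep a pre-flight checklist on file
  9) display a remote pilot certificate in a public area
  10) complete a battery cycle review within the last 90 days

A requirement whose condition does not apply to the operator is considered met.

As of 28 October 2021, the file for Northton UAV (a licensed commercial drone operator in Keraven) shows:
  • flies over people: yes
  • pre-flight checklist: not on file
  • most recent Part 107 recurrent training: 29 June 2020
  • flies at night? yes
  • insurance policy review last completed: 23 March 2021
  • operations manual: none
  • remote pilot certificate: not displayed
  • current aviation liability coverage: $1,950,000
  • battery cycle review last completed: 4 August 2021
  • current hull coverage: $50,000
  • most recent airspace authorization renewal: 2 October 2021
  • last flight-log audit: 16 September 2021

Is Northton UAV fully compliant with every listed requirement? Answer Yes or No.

1. condition 'flies over people' holds; operations manual absent → not met
2. insurance policy review 219 days ago vs limit 365 → met
3. Part 107 recurrent training 486 days ago vs limit 540 → met
4. airspace authorization renewal 26 days ago vs limit 30 → met
5. hull coverage $50,000 ≥ $45,000 → met
6. aviation liability coverage $1,950,000 ≥ $1,950,000 → met
7. flight-log audit 42 days ago vs limit 45 → met
8. condition 'flies at night' holds; pre-flight checklist absent → not met
9. remote pilot certificate absent → not met
10. battery cycle review 85 days ago vs limit 90 → met
Not met: 1, 8, 9

No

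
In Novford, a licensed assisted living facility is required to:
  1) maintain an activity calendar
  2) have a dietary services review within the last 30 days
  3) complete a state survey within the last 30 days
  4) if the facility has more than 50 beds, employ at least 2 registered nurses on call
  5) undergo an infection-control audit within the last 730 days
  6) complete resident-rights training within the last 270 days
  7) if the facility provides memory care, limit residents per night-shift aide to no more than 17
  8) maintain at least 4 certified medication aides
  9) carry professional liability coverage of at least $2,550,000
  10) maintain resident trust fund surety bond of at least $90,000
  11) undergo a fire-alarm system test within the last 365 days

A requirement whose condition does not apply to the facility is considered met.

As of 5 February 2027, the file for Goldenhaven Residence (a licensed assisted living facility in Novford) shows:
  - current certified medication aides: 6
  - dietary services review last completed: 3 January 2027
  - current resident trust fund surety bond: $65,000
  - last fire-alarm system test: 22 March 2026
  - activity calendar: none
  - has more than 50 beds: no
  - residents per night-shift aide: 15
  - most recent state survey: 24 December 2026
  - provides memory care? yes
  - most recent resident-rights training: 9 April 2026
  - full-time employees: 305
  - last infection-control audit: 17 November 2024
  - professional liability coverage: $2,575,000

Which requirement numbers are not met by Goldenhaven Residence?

1, 2, 3, 5, 6, 10

1. activity calendar absent → not met
2. dietary services review 33 days ago vs limit 30 → not met
3. state survey 43 days ago vs limit 30 → not met
4. condition 'has more than 50 beds' does not hold → requirement n/a → met
5. infection-control audit 810 days ago vs limit 730 → not met
6. resident-rights training 302 days ago vs limit 270 → not met
7. condition 'provides memory care' holds; residents per night-shift aide 15 ≤ 17 → met
8. certified medication aides 6 ≥ 4 → met
9. professional liability coverage $2,575,000 ≥ $2,550,000 → met
10. resident trust fund surety bond $65,000 < $90,000 → not met
11. fire-alarm system test 320 days ago vs limit 365 → met
Not met: 1, 2, 3, 5, 6, 10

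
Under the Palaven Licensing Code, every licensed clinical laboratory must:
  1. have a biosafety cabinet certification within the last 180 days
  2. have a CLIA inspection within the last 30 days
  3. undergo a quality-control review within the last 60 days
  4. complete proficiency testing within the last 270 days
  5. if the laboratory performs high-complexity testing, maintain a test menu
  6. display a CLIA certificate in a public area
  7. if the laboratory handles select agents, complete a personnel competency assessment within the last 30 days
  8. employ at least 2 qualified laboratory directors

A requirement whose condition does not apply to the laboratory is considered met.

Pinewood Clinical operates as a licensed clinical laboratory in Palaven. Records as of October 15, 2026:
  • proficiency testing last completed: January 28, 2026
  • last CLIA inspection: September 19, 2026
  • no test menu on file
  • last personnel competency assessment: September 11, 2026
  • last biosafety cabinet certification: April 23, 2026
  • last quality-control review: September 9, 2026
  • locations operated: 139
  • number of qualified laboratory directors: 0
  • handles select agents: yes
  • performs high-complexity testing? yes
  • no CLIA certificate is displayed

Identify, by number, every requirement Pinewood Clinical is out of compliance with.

5, 6, 7, 8

1. biosafety cabinet certification 175 days ago vs limit 180 → met
2. CLIA inspection 26 days ago vs limit 30 → met
3. quality-control review 36 days ago vs limit 60 → met
4. proficiency testing 260 days ago vs limit 270 → met
5. condition 'performs high-complexity testing' holds; test menu absent → not met
6. CLIA certificate absent → not met
7. condition 'handles select agents' holds; personnel competency assessment 34 days ago vs limit 30 → not met
8. qualified laboratory directors 0 < 2 → not met
Not met: 5, 6, 7, 8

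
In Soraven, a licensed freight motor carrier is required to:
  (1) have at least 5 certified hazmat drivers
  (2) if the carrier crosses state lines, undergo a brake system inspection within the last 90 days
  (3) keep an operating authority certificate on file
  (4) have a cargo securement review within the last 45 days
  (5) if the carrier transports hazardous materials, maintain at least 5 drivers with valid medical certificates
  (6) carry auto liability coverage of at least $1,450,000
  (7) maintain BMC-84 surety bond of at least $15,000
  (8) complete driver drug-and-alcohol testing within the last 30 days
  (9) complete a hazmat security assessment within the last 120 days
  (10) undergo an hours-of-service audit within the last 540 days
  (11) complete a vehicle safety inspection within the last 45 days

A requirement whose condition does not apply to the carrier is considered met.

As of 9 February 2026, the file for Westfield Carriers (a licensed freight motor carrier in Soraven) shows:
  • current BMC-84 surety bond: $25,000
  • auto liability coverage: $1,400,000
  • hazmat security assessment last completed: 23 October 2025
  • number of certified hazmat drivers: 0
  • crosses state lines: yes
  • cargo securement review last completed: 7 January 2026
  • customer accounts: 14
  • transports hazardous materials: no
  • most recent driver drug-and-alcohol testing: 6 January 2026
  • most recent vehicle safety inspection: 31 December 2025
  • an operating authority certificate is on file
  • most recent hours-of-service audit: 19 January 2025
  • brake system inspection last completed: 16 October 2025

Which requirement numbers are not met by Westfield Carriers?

1, 2, 6, 8

1. certified hazmat drivers 0 < 5 → not met
2. condition 'crosses state lines' holds; brake system inspection 116 days ago vs limit 90 → not met
3. operating authority certificate present → met
4. cargo securement review 33 days ago vs limit 45 → met
5. condition 'transports hazardous materials' does not hold → requirement n/a → met
6. auto liability coverage $1,400,000 < $1,450,000 → not met
7. BMC-84 surety bond $25,000 ≥ $15,000 → met
8. driver drug-and-alcohol testing 34 days ago vs limit 30 → not met
9. hazmat security assessment 109 days ago vs limit 120 → met
10. hours-of-service audit 386 days ago vs limit 540 → met
11. vehicle safety inspection 40 days ago vs limit 45 → met
Not met: 1, 2, 6, 8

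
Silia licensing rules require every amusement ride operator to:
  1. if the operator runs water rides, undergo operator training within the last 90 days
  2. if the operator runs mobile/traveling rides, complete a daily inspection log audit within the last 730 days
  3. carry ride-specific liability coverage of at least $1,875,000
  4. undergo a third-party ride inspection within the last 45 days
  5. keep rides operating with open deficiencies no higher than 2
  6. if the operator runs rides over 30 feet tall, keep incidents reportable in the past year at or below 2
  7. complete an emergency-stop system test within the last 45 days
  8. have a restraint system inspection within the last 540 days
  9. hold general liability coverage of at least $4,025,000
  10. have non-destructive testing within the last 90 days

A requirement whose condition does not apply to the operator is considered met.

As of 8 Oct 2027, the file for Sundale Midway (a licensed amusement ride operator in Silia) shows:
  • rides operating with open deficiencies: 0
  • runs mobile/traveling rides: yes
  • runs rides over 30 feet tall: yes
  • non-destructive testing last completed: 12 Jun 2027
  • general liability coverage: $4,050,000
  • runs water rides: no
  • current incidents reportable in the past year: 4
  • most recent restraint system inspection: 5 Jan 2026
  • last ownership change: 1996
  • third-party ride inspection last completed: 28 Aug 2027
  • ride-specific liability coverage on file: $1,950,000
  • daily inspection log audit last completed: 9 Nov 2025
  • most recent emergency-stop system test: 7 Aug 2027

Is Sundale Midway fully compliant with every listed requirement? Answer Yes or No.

1. condition 'runs water rides' does not hold → requirement n/a → met
2. condition 'runs mobile/traveling rides' holds; daily inspection log audit 698 days ago vs limit 730 → met
3. ride-specific liability coverage $1,950,000 ≥ $1,875,000 → met
4. third-party ride inspection 41 days ago vs limit 45 → met
5. rides operating with open deficiencies 0 ≤ 2 → met
6. condition 'runs rides over 30 feet tall' holds; incidents reportable in the past year 4 > 2 → not met
7. emergency-stop system test 62 days ago vs limit 45 → not met
8. restraint system inspection 641 days ago vs limit 540 → not met
9. general liability coverage $4,050,000 ≥ $4,025,000 → met
10. non-destructive testing 118 days ago vs limit 90 → not met
Not met: 6, 7, 8, 10

No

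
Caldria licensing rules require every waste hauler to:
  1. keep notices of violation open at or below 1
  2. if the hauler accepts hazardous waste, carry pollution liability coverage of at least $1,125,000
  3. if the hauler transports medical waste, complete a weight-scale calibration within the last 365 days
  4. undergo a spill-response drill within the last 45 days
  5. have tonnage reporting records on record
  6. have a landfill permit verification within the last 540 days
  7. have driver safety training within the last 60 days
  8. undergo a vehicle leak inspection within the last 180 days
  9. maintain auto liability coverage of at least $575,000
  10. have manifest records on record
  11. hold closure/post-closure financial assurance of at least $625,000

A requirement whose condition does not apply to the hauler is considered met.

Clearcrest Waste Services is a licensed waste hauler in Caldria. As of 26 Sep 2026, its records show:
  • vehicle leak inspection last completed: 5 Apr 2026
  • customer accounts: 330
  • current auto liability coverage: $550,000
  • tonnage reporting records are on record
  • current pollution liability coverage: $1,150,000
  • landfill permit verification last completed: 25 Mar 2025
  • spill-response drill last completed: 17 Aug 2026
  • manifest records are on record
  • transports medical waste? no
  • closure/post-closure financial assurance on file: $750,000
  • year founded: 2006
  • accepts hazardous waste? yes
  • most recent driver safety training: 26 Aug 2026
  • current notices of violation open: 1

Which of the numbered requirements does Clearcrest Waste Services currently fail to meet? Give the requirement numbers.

6, 9

1. notices of violation open 1 ≤ 1 → met
2. condition 'accepts hazardous waste' holds; pollution liability coverage $1,150,000 ≥ $1,125,000 → met
3. condition 'transports medical waste' does not hold → requirement n/a → met
4. spill-response drill 40 days ago vs limit 45 → met
5. tonnage reporting records present → met
6. landfill permit verification 550 days ago vs limit 540 → not met
7. driver safety training 31 days ago vs limit 60 → met
8. vehicle leak inspection 174 days ago vs limit 180 → met
9. auto liability coverage $550,000 < $575,000 → not met
10. manifest records present → met
11. closure/post-closure financial assurance $750,000 ≥ $625,000 → met
Not met: 6, 9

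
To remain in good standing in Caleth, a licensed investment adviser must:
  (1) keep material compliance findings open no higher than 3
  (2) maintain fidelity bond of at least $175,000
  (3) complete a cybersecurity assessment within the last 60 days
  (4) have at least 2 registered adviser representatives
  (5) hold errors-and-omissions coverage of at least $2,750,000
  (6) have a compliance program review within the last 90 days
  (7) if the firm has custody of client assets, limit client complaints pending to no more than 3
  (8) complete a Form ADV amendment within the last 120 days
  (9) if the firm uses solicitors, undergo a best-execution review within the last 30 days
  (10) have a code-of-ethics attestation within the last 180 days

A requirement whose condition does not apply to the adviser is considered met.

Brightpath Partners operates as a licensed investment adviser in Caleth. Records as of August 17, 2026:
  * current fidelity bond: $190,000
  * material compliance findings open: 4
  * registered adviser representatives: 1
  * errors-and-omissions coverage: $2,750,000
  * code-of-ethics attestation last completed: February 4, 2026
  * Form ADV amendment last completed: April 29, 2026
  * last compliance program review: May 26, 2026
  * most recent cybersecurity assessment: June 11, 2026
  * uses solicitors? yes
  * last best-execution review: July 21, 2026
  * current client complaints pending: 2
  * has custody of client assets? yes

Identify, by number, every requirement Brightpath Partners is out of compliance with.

1. material compliance findings open 4 > 3 → not met
2. fidelity bond $190,000 ≥ $175,000 → met
3. cybersecurity assessment 67 days ago vs limit 60 → not met
4. registered adviser representatives 1 < 2 → not met
5. errors-and-omissions coverage $2,750,000 ≥ $2,750,000 → met
6. compliance program review 83 days ago vs limit 90 → met
7. condition 'has custody of client assets' holds; client complaints pending 2 ≤ 3 → met
8. Form ADV amendment 110 days ago vs limit 120 → met
9. condition 'uses solicitors' holds; best-execution review 27 days ago vs limit 30 → met
10. code-of-ethics attestation 194 days ago vs limit 180 → not met
Not met: 1, 3, 4, 10

1, 3, 4, 10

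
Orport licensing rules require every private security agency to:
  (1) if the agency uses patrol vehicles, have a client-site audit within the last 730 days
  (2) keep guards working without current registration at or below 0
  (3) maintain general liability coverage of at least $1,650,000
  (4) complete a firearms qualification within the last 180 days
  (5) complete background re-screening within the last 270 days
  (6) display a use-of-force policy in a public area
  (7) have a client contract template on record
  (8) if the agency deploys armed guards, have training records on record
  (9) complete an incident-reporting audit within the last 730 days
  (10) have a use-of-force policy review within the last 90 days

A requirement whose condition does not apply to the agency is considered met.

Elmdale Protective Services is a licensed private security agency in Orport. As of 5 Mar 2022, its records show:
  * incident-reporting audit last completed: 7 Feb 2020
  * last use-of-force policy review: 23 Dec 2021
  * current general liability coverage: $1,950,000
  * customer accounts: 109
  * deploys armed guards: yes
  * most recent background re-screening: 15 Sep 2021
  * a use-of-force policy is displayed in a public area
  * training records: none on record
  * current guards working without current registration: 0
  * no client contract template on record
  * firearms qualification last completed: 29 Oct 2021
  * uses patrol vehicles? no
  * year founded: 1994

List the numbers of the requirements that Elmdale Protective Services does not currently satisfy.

1. condition 'uses patrol vehicles' does not hold → requirement n/a → met
2. guards working without current registration 0 ≤ 0 → met
3. general liability coverage $1,950,000 ≥ $1,650,000 → met
4. firearms qualification 127 days ago vs limit 180 → met
5. background re-screening 171 days ago vs limit 270 → met
6. use-of-force policy present → met
7. client contract template absent → not met
8. condition 'deploys armed guards' holds; training records absent → not met
9. incident-reporting audit 757 days ago vs limit 730 → not met
10. use-of-force policy review 72 days ago vs limit 90 → met
Not met: 7, 8, 9

7, 8, 9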